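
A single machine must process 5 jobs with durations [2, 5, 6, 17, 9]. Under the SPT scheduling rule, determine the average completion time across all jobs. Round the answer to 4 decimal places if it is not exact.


Sort jobs by processing time (SPT order): [2, 5, 6, 9, 17]
Compute completion times sequentially:
  Job 1: processing = 2, completes at 2
  Job 2: processing = 5, completes at 7
  Job 3: processing = 6, completes at 13
  Job 4: processing = 9, completes at 22
  Job 5: processing = 17, completes at 39
Sum of completion times = 83
Average completion time = 83/5 = 16.6

16.6


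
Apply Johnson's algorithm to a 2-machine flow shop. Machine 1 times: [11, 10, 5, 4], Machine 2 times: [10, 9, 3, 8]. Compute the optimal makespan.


Apply Johnson's rule:
  Group 1 (a <= b): [(4, 4, 8)]
  Group 2 (a > b): [(1, 11, 10), (2, 10, 9), (3, 5, 3)]
Optimal job order: [4, 1, 2, 3]
Schedule:
  Job 4: M1 done at 4, M2 done at 12
  Job 1: M1 done at 15, M2 done at 25
  Job 2: M1 done at 25, M2 done at 34
  Job 3: M1 done at 30, M2 done at 37
Makespan = 37

37


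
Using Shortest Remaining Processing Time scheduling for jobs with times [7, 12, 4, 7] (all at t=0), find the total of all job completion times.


Since all jobs arrive at t=0, SRPT equals SPT ordering.
SPT order: [4, 7, 7, 12]
Completion times:
  Job 1: p=4, C=4
  Job 2: p=7, C=11
  Job 3: p=7, C=18
  Job 4: p=12, C=30
Total completion time = 4 + 11 + 18 + 30 = 63

63


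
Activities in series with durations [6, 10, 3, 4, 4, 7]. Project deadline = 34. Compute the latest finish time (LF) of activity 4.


LF(activity 4) = deadline - sum of successor durations
Successors: activities 5 through 6 with durations [4, 7]
Sum of successor durations = 11
LF = 34 - 11 = 23

23


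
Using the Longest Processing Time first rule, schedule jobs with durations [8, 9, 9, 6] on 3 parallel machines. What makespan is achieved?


Sort jobs in decreasing order (LPT): [9, 9, 8, 6]
Assign each job to the least loaded machine:
  Machine 1: jobs [9], load = 9
  Machine 2: jobs [9], load = 9
  Machine 3: jobs [8, 6], load = 14
Makespan = max load = 14

14


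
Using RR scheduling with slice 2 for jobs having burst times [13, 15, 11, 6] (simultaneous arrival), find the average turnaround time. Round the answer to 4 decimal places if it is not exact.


Time quantum = 2
Execution trace:
  J1 runs 2 units, time = 2
  J2 runs 2 units, time = 4
  J3 runs 2 units, time = 6
  J4 runs 2 units, time = 8
  J1 runs 2 units, time = 10
  J2 runs 2 units, time = 12
  J3 runs 2 units, time = 14
  J4 runs 2 units, time = 16
  J1 runs 2 units, time = 18
  J2 runs 2 units, time = 20
  J3 runs 2 units, time = 22
  J4 runs 2 units, time = 24
  J1 runs 2 units, time = 26
  J2 runs 2 units, time = 28
  J3 runs 2 units, time = 30
  J1 runs 2 units, time = 32
  J2 runs 2 units, time = 34
  J3 runs 2 units, time = 36
  J1 runs 2 units, time = 38
  J2 runs 2 units, time = 40
  J3 runs 1 units, time = 41
  J1 runs 1 units, time = 42
  J2 runs 2 units, time = 44
  J2 runs 1 units, time = 45
Finish times: [42, 45, 41, 24]
Average turnaround = 152/4 = 38.0

38.0


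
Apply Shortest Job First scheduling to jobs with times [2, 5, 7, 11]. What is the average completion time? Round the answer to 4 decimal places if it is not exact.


SJF order (ascending): [2, 5, 7, 11]
Completion times:
  Job 1: burst=2, C=2
  Job 2: burst=5, C=7
  Job 3: burst=7, C=14
  Job 4: burst=11, C=25
Average completion = 48/4 = 12.0

12.0


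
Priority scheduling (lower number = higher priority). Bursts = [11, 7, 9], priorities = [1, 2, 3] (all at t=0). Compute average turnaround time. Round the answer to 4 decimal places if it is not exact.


Sort by priority (ascending = highest first):
Order: [(1, 11), (2, 7), (3, 9)]
Completion times:
  Priority 1, burst=11, C=11
  Priority 2, burst=7, C=18
  Priority 3, burst=9, C=27
Average turnaround = 56/3 = 18.6667

18.6667


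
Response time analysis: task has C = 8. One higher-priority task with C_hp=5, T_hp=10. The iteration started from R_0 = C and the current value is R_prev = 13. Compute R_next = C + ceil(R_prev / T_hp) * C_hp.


R_next = C + ceil(R_prev / T_hp) * C_hp
ceil(13 / 10) = ceil(1.3) = 2
Interference = 2 * 5 = 10
R_next = 8 + 10 = 18

18


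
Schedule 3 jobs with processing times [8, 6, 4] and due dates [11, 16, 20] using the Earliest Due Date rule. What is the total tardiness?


Sort by due date (EDD order): [(8, 11), (6, 16), (4, 20)]
Compute completion times and tardiness:
  Job 1: p=8, d=11, C=8, tardiness=max(0,8-11)=0
  Job 2: p=6, d=16, C=14, tardiness=max(0,14-16)=0
  Job 3: p=4, d=20, C=18, tardiness=max(0,18-20)=0
Total tardiness = 0

0


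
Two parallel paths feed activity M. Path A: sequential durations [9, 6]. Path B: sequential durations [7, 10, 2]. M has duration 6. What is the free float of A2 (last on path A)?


ES(A2) = sum of predecessors on chain A = 9
EF(A2) = ES + duration = 9 + 6 = 15
Successor of A2 is M. ES(M) = max(sum(A), sum(B)) = max(15, 19) = 19
Free float = ES(successor) - EF(current) = 19 - 15 = 4

4


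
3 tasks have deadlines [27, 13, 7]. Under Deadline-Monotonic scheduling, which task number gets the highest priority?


Sort tasks by relative deadline (ascending):
  Task 3: deadline = 7
  Task 2: deadline = 13
  Task 1: deadline = 27
Priority order (highest first): [3, 2, 1]
Highest priority task = 3

3


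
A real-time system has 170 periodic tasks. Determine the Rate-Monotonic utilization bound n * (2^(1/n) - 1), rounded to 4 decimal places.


Compute 2^(1/170) = 1.0040856600
Subtract 1: 1.0040856600 - 1 = 0.0040856600
Multiply by n: 170 * 0.0040856600 = 0.6945622000
Round to 4 dp: 0.6946

0.6946


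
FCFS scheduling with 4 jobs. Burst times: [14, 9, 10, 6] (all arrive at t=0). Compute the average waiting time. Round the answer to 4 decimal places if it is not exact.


FCFS order (as given): [14, 9, 10, 6]
Waiting times:
  Job 1: wait = 0
  Job 2: wait = 14
  Job 3: wait = 23
  Job 4: wait = 33
Sum of waiting times = 70
Average waiting time = 70/4 = 17.5

17.5


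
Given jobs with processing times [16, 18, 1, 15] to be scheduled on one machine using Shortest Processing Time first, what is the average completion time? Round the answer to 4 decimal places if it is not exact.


Sort jobs by processing time (SPT order): [1, 15, 16, 18]
Compute completion times sequentially:
  Job 1: processing = 1, completes at 1
  Job 2: processing = 15, completes at 16
  Job 3: processing = 16, completes at 32
  Job 4: processing = 18, completes at 50
Sum of completion times = 99
Average completion time = 99/4 = 24.75

24.75


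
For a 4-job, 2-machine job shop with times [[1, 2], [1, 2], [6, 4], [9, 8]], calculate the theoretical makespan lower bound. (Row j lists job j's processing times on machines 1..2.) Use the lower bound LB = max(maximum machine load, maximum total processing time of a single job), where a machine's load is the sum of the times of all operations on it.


Machine loads:
  Machine 1: 1 + 1 + 6 + 9 = 17
  Machine 2: 2 + 2 + 4 + 8 = 16
Max machine load = 17
Job totals:
  Job 1: 3
  Job 2: 3
  Job 3: 10
  Job 4: 17
Max job total = 17
Lower bound = max(17, 17) = 17

17


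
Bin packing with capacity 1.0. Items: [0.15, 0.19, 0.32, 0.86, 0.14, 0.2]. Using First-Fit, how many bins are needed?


Place items sequentially using First-Fit:
  Item 0.15 -> new Bin 1
  Item 0.19 -> Bin 1 (now 0.34)
  Item 0.32 -> Bin 1 (now 0.66)
  Item 0.86 -> new Bin 2
  Item 0.14 -> Bin 1 (now 0.8)
  Item 0.2 -> Bin 1 (now 1.0)
Total bins used = 2

2


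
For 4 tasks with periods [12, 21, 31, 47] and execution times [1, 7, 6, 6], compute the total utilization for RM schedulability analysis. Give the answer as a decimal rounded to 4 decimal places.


Compute individual utilizations (exact fractions):
  Task 1: C/T = 1/12 (approx. 0.0833)
  Task 2: C/T = 7/21 = 1/3 (approx. 0.3333)
  Task 3: C/T = 6/31 (approx. 0.1935)
  Task 4: C/T = 6/47 (approx. 0.1277)
Total utilization U = 1/12 + 1/3 + 6/31 + 6/47 = 12901/17484
Rounded to 4 decimal places: U = 0.7379
RM (Liu & Layland) bound for 4 tasks = 0.756828; compare with U = 12901/17484 (approx. 0.737875)
U <= bound, so schedulable by RM sufficient condition.

0.7379


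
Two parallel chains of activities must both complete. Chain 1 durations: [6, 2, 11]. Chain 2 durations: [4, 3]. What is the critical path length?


Path A total = 6 + 2 + 11 = 19
Path B total = 4 + 3 = 7
Critical path = longest path = max(19, 7) = 19

19


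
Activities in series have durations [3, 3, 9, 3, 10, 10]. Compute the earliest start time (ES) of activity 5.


Activity 5 starts after activities 1 through 4 complete.
Predecessor durations: [3, 3, 9, 3]
ES = 3 + 3 + 9 + 3 = 18

18


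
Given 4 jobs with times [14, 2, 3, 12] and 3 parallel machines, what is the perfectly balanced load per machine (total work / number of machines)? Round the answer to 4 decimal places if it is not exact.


Total processing time = 14 + 2 + 3 + 12 = 31
Number of machines = 3
Ideal balanced load = 31 / 3 = 10.3333

10.3333


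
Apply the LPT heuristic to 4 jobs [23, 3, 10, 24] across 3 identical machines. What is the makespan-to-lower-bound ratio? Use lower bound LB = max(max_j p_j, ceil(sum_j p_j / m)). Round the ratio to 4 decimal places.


LPT order: [24, 23, 10, 3]
Machine loads after assignment: [24, 23, 13]
LPT makespan = 24
Lower bound = max(max_job, ceil(total/3)) = max(24, 20) = 24
Ratio = 24 / 24 = 1.0

1.0


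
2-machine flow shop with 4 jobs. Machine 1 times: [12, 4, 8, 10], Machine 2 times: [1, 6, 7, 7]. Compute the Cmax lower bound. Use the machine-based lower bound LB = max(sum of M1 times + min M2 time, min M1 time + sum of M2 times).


LB1 = sum(M1 times) + min(M2 times) = 34 + 1 = 35
LB2 = min(M1 times) + sum(M2 times) = 4 + 21 = 25
Lower bound = max(LB1, LB2) = max(35, 25) = 35

35


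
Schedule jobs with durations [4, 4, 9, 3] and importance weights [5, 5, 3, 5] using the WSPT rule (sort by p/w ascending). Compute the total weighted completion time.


Compute p/w ratios and sort ascending (WSPT): [(3, 5), (4, 5), (4, 5), (9, 3)]
Compute weighted completion times:
  Job (p=3,w=5): C=3, w*C=5*3=15
  Job (p=4,w=5): C=7, w*C=5*7=35
  Job (p=4,w=5): C=11, w*C=5*11=55
  Job (p=9,w=3): C=20, w*C=3*20=60
Total weighted completion time = 165

165


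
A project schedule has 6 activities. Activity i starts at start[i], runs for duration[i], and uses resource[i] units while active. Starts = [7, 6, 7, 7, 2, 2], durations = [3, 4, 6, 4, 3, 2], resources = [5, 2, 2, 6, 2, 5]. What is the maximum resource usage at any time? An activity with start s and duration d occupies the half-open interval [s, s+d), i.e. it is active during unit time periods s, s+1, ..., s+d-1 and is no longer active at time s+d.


Each activity i is active on [start_i, start_i + duration_i).
Compute total resource usage per time slot:
  t=0: active resources = [], total = 0
  t=1: active resources = [], total = 0
  t=2: active resources = [2, 5], total = 7
  t=3: active resources = [2, 5], total = 7
  t=4: active resources = [2], total = 2
  t=5: active resources = [], total = 0
  t=6: active resources = [2], total = 2
  t=7: active resources = [5, 2, 2, 6], total = 15
  t=8: active resources = [5, 2, 2, 6], total = 15
  t=9: active resources = [5, 2, 2, 6], total = 15
  t=10: active resources = [2, 6], total = 8
  t=11: active resources = [2], total = 2
  t=12: active resources = [2], total = 2
Peak resource demand = 15

15


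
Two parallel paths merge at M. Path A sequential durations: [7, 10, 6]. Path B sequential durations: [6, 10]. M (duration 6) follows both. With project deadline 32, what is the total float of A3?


Forward pass: ES(A3) = sum of predecessors on chain A = 17
EF = ES + duration = 17 + 6 = 23
Backward pass: LF(M) = deadline = 32; LS(M) = 32 - 6 = 26
LF(A3) = LS(M) - sum(successors on chain A) = 26 - 0 = 26
LS = LF - duration = 26 - 6 = 20
Total float = LS - ES = 20 - 17 = 3

3


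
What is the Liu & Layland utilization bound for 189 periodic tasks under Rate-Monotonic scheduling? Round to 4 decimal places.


Compute 2^(1/189) = 1.0036741787
Subtract 1: 1.0036741787 - 1 = 0.0036741787
Multiply by n: 189 * 0.0036741787 = 0.6944197743
Round to 4 dp: 0.6944

0.6944


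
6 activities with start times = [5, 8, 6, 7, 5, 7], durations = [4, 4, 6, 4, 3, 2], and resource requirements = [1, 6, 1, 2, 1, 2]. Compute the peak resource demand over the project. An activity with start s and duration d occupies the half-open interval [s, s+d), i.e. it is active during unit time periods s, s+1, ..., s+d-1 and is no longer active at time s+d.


Each activity i is active on [start_i, start_i + duration_i).
Compute total resource usage per time slot:
  t=0: active resources = [], total = 0
  t=1: active resources = [], total = 0
  t=2: active resources = [], total = 0
  t=3: active resources = [], total = 0
  t=4: active resources = [], total = 0
  t=5: active resources = [1, 1], total = 2
  t=6: active resources = [1, 1, 1], total = 3
  t=7: active resources = [1, 1, 2, 1, 2], total = 7
  t=8: active resources = [1, 6, 1, 2, 2], total = 12
  t=9: active resources = [6, 1, 2], total = 9
  t=10: active resources = [6, 1, 2], total = 9
  t=11: active resources = [6, 1], total = 7
Peak resource demand = 12

12


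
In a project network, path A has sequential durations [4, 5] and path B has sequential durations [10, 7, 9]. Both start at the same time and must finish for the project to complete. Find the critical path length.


Path A total = 4 + 5 = 9
Path B total = 10 + 7 + 9 = 26
Critical path = longest path = max(9, 26) = 26

26


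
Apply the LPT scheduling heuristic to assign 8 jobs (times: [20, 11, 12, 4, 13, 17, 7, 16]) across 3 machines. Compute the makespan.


Sort jobs in decreasing order (LPT): [20, 17, 16, 13, 12, 11, 7, 4]
Assign each job to the least loaded machine:
  Machine 1: jobs [20, 11], load = 31
  Machine 2: jobs [17, 12, 7], load = 36
  Machine 3: jobs [16, 13, 4], load = 33
Makespan = max load = 36

36


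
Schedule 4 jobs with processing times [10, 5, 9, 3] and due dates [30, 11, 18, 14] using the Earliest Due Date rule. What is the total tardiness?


Sort by due date (EDD order): [(5, 11), (3, 14), (9, 18), (10, 30)]
Compute completion times and tardiness:
  Job 1: p=5, d=11, C=5, tardiness=max(0,5-11)=0
  Job 2: p=3, d=14, C=8, tardiness=max(0,8-14)=0
  Job 3: p=9, d=18, C=17, tardiness=max(0,17-18)=0
  Job 4: p=10, d=30, C=27, tardiness=max(0,27-30)=0
Total tardiness = 0

0


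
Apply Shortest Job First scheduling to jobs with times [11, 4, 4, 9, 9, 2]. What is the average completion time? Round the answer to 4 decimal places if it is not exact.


SJF order (ascending): [2, 4, 4, 9, 9, 11]
Completion times:
  Job 1: burst=2, C=2
  Job 2: burst=4, C=6
  Job 3: burst=4, C=10
  Job 4: burst=9, C=19
  Job 5: burst=9, C=28
  Job 6: burst=11, C=39
Average completion = 104/6 = 17.3333

17.3333


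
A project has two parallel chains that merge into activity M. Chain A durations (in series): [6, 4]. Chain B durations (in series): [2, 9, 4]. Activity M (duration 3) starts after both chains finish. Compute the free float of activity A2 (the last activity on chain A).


ES(A2) = sum of predecessors on chain A = 6
EF(A2) = ES + duration = 6 + 4 = 10
Successor of A2 is M. ES(M) = max(sum(A), sum(B)) = max(10, 15) = 15
Free float = ES(successor) - EF(current) = 15 - 10 = 5

5


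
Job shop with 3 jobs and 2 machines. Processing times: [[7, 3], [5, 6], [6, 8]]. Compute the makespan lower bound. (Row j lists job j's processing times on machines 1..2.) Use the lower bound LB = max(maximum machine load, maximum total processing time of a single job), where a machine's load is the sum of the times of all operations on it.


Machine loads:
  Machine 1: 7 + 5 + 6 = 18
  Machine 2: 3 + 6 + 8 = 17
Max machine load = 18
Job totals:
  Job 1: 10
  Job 2: 11
  Job 3: 14
Max job total = 14
Lower bound = max(18, 14) = 18

18


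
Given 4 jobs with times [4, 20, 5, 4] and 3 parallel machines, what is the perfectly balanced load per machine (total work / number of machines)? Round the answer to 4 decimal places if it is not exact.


Total processing time = 4 + 20 + 5 + 4 = 33
Number of machines = 3
Ideal balanced load = 33 / 3 = 11.0

11.0


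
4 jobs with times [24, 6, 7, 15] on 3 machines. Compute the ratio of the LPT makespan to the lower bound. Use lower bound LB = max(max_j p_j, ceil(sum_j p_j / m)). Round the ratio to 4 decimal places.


LPT order: [24, 15, 7, 6]
Machine loads after assignment: [24, 15, 13]
LPT makespan = 24
Lower bound = max(max_job, ceil(total/3)) = max(24, 18) = 24
Ratio = 24 / 24 = 1.0

1.0


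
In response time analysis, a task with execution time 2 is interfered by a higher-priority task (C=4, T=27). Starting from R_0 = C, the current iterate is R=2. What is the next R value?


R_next = C + ceil(R_prev / T_hp) * C_hp
ceil(2 / 27) = ceil(0.0741) = 1
Interference = 1 * 4 = 4
R_next = 2 + 4 = 6

6


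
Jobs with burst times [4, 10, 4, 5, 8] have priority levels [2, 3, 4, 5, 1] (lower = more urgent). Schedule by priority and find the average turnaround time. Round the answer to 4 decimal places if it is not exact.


Sort by priority (ascending = highest first):
Order: [(1, 8), (2, 4), (3, 10), (4, 4), (5, 5)]
Completion times:
  Priority 1, burst=8, C=8
  Priority 2, burst=4, C=12
  Priority 3, burst=10, C=22
  Priority 4, burst=4, C=26
  Priority 5, burst=5, C=31
Average turnaround = 99/5 = 19.8

19.8


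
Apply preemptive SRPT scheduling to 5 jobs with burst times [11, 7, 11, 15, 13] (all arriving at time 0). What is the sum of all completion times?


Since all jobs arrive at t=0, SRPT equals SPT ordering.
SPT order: [7, 11, 11, 13, 15]
Completion times:
  Job 1: p=7, C=7
  Job 2: p=11, C=18
  Job 3: p=11, C=29
  Job 4: p=13, C=42
  Job 5: p=15, C=57
Total completion time = 7 + 18 + 29 + 42 + 57 = 153

153


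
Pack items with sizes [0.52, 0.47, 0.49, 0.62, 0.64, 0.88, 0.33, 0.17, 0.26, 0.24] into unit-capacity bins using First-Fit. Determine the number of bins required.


Place items sequentially using First-Fit:
  Item 0.52 -> new Bin 1
  Item 0.47 -> Bin 1 (now 0.99)
  Item 0.49 -> new Bin 2
  Item 0.62 -> new Bin 3
  Item 0.64 -> new Bin 4
  Item 0.88 -> new Bin 5
  Item 0.33 -> Bin 2 (now 0.82)
  Item 0.17 -> Bin 2 (now 0.99)
  Item 0.26 -> Bin 3 (now 0.88)
  Item 0.24 -> Bin 4 (now 0.88)
Total bins used = 5

5


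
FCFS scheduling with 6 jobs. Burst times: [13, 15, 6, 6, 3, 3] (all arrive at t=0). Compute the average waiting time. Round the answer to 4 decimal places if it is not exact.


FCFS order (as given): [13, 15, 6, 6, 3, 3]
Waiting times:
  Job 1: wait = 0
  Job 2: wait = 13
  Job 3: wait = 28
  Job 4: wait = 34
  Job 5: wait = 40
  Job 6: wait = 43
Sum of waiting times = 158
Average waiting time = 158/6 = 26.3333

26.3333


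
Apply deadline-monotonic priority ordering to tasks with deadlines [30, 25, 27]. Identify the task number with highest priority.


Sort tasks by relative deadline (ascending):
  Task 2: deadline = 25
  Task 3: deadline = 27
  Task 1: deadline = 30
Priority order (highest first): [2, 3, 1]
Highest priority task = 2

2


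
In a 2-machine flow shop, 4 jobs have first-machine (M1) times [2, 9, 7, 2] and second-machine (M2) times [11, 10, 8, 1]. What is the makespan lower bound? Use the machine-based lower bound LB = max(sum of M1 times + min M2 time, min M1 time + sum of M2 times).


LB1 = sum(M1 times) + min(M2 times) = 20 + 1 = 21
LB2 = min(M1 times) + sum(M2 times) = 2 + 30 = 32
Lower bound = max(LB1, LB2) = max(21, 32) = 32

32


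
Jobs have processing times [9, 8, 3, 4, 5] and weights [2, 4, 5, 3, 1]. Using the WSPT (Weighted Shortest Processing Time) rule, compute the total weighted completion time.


Compute p/w ratios and sort ascending (WSPT): [(3, 5), (4, 3), (8, 4), (9, 2), (5, 1)]
Compute weighted completion times:
  Job (p=3,w=5): C=3, w*C=5*3=15
  Job (p=4,w=3): C=7, w*C=3*7=21
  Job (p=8,w=4): C=15, w*C=4*15=60
  Job (p=9,w=2): C=24, w*C=2*24=48
  Job (p=5,w=1): C=29, w*C=1*29=29
Total weighted completion time = 173

173


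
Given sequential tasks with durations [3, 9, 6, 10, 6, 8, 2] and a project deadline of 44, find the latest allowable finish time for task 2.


LF(activity 2) = deadline - sum of successor durations
Successors: activities 3 through 7 with durations [6, 10, 6, 8, 2]
Sum of successor durations = 32
LF = 44 - 32 = 12

12


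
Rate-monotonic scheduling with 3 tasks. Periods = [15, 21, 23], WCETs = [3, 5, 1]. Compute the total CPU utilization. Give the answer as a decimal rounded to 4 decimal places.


Compute individual utilizations (exact fractions):
  Task 1: C/T = 3/15 = 1/5 (approx. 0.2)
  Task 2: C/T = 5/21 (approx. 0.2381)
  Task 3: C/T = 1/23 (approx. 0.0435)
Total utilization U = 1/5 + 5/21 + 1/23 = 1163/2415
Rounded to 4 decimal places: U = 0.4816
RM (Liu & Layland) bound for 3 tasks = 0.779763; compare with U = 1163/2415 (approx. 0.481573)
U <= bound, so schedulable by RM sufficient condition.

0.4816


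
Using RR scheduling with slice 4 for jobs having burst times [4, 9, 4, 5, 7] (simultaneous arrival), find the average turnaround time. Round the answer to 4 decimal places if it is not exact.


Time quantum = 4
Execution trace:
  J1 runs 4 units, time = 4
  J2 runs 4 units, time = 8
  J3 runs 4 units, time = 12
  J4 runs 4 units, time = 16
  J5 runs 4 units, time = 20
  J2 runs 4 units, time = 24
  J4 runs 1 units, time = 25
  J5 runs 3 units, time = 28
  J2 runs 1 units, time = 29
Finish times: [4, 29, 12, 25, 28]
Average turnaround = 98/5 = 19.6

19.6


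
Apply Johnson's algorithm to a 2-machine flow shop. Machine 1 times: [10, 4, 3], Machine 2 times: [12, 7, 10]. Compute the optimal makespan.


Apply Johnson's rule:
  Group 1 (a <= b): [(3, 3, 10), (2, 4, 7), (1, 10, 12)]
  Group 2 (a > b): []
Optimal job order: [3, 2, 1]
Schedule:
  Job 3: M1 done at 3, M2 done at 13
  Job 2: M1 done at 7, M2 done at 20
  Job 1: M1 done at 17, M2 done at 32
Makespan = 32

32


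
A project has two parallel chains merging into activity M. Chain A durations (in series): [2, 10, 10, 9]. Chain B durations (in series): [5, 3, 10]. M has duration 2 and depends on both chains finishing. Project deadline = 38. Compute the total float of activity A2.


Forward pass: ES(A2) = sum of predecessors on chain A = 2
EF = ES + duration = 2 + 10 = 12
Backward pass: LF(M) = deadline = 38; LS(M) = 38 - 2 = 36
LF(A2) = LS(M) - sum(successors on chain A) = 36 - 19 = 17
LS = LF - duration = 17 - 10 = 7
Total float = LS - ES = 7 - 2 = 5

5


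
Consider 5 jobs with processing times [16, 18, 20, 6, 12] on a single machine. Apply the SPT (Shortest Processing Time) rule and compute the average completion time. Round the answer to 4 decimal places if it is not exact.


Sort jobs by processing time (SPT order): [6, 12, 16, 18, 20]
Compute completion times sequentially:
  Job 1: processing = 6, completes at 6
  Job 2: processing = 12, completes at 18
  Job 3: processing = 16, completes at 34
  Job 4: processing = 18, completes at 52
  Job 5: processing = 20, completes at 72
Sum of completion times = 182
Average completion time = 182/5 = 36.4

36.4


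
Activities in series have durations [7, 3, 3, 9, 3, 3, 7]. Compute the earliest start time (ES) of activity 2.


Activity 2 starts after activities 1 through 1 complete.
Predecessor durations: [7]
ES = 7 = 7

7


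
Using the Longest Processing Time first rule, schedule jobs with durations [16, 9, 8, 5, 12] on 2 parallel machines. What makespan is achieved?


Sort jobs in decreasing order (LPT): [16, 12, 9, 8, 5]
Assign each job to the least loaded machine:
  Machine 1: jobs [16, 8], load = 24
  Machine 2: jobs [12, 9, 5], load = 26
Makespan = max load = 26

26


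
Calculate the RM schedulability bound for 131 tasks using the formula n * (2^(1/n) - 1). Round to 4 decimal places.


Compute 2^(1/131) = 1.0053052230
Subtract 1: 1.0053052230 - 1 = 0.0053052230
Multiply by n: 131 * 0.0053052230 = 0.6949842130
Round to 4 dp: 0.6950

0.6950


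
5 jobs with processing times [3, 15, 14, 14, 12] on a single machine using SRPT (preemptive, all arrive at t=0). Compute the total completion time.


Since all jobs arrive at t=0, SRPT equals SPT ordering.
SPT order: [3, 12, 14, 14, 15]
Completion times:
  Job 1: p=3, C=3
  Job 2: p=12, C=15
  Job 3: p=14, C=29
  Job 4: p=14, C=43
  Job 5: p=15, C=58
Total completion time = 3 + 15 + 29 + 43 + 58 = 148

148


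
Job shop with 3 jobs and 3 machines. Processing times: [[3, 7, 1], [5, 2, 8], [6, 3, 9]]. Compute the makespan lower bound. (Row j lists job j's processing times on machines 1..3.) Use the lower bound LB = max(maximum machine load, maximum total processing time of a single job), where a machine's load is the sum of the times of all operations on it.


Machine loads:
  Machine 1: 3 + 5 + 6 = 14
  Machine 2: 7 + 2 + 3 = 12
  Machine 3: 1 + 8 + 9 = 18
Max machine load = 18
Job totals:
  Job 1: 11
  Job 2: 15
  Job 3: 18
Max job total = 18
Lower bound = max(18, 18) = 18

18


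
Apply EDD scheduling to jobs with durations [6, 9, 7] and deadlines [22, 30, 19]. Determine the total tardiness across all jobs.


Sort by due date (EDD order): [(7, 19), (6, 22), (9, 30)]
Compute completion times and tardiness:
  Job 1: p=7, d=19, C=7, tardiness=max(0,7-19)=0
  Job 2: p=6, d=22, C=13, tardiness=max(0,13-22)=0
  Job 3: p=9, d=30, C=22, tardiness=max(0,22-30)=0
Total tardiness = 0

0


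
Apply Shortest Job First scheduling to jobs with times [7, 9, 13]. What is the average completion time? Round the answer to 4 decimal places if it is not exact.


SJF order (ascending): [7, 9, 13]
Completion times:
  Job 1: burst=7, C=7
  Job 2: burst=9, C=16
  Job 3: burst=13, C=29
Average completion = 52/3 = 17.3333

17.3333


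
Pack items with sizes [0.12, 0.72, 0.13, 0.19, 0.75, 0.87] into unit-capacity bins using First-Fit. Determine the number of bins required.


Place items sequentially using First-Fit:
  Item 0.12 -> new Bin 1
  Item 0.72 -> Bin 1 (now 0.84)
  Item 0.13 -> Bin 1 (now 0.97)
  Item 0.19 -> new Bin 2
  Item 0.75 -> Bin 2 (now 0.94)
  Item 0.87 -> new Bin 3
Total bins used = 3

3


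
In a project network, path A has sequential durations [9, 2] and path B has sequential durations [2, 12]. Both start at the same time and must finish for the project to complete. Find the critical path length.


Path A total = 9 + 2 = 11
Path B total = 2 + 12 = 14
Critical path = longest path = max(11, 14) = 14

14


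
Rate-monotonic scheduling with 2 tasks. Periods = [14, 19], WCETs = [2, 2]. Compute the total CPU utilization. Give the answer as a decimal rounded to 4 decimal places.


Compute individual utilizations (exact fractions):
  Task 1: C/T = 2/14 = 1/7 (approx. 0.1429)
  Task 2: C/T = 2/19 (approx. 0.1053)
Total utilization U = 1/7 + 2/19 = 33/133
Rounded to 4 decimal places: U = 0.2481
RM (Liu & Layland) bound for 2 tasks = 0.828427; compare with U = 33/133 (approx. 0.248120)
U <= bound, so schedulable by RM sufficient condition.

0.2481


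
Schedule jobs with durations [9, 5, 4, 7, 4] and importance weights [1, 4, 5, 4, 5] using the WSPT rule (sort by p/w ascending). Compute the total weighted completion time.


Compute p/w ratios and sort ascending (WSPT): [(4, 5), (4, 5), (5, 4), (7, 4), (9, 1)]
Compute weighted completion times:
  Job (p=4,w=5): C=4, w*C=5*4=20
  Job (p=4,w=5): C=8, w*C=5*8=40
  Job (p=5,w=4): C=13, w*C=4*13=52
  Job (p=7,w=4): C=20, w*C=4*20=80
  Job (p=9,w=1): C=29, w*C=1*29=29
Total weighted completion time = 221

221


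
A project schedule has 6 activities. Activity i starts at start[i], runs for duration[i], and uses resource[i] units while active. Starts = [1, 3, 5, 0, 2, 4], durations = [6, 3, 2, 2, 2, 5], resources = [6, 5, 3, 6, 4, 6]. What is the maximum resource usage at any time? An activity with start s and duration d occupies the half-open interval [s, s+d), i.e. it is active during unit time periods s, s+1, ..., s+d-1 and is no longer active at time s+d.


Each activity i is active on [start_i, start_i + duration_i).
Compute total resource usage per time slot:
  t=0: active resources = [6], total = 6
  t=1: active resources = [6, 6], total = 12
  t=2: active resources = [6, 4], total = 10
  t=3: active resources = [6, 5, 4], total = 15
  t=4: active resources = [6, 5, 6], total = 17
  t=5: active resources = [6, 5, 3, 6], total = 20
  t=6: active resources = [6, 3, 6], total = 15
  t=7: active resources = [6], total = 6
  t=8: active resources = [6], total = 6
Peak resource demand = 20

20


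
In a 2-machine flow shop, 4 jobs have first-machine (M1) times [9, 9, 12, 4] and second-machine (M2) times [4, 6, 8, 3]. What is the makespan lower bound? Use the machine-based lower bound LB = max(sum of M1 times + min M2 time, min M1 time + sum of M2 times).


LB1 = sum(M1 times) + min(M2 times) = 34 + 3 = 37
LB2 = min(M1 times) + sum(M2 times) = 4 + 21 = 25
Lower bound = max(LB1, LB2) = max(37, 25) = 37

37


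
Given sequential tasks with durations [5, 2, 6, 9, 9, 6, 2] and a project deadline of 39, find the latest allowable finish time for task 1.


LF(activity 1) = deadline - sum of successor durations
Successors: activities 2 through 7 with durations [2, 6, 9, 9, 6, 2]
Sum of successor durations = 34
LF = 39 - 34 = 5

5


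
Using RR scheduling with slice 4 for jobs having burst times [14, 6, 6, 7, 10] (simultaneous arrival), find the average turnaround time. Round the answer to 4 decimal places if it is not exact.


Time quantum = 4
Execution trace:
  J1 runs 4 units, time = 4
  J2 runs 4 units, time = 8
  J3 runs 4 units, time = 12
  J4 runs 4 units, time = 16
  J5 runs 4 units, time = 20
  J1 runs 4 units, time = 24
  J2 runs 2 units, time = 26
  J3 runs 2 units, time = 28
  J4 runs 3 units, time = 31
  J5 runs 4 units, time = 35
  J1 runs 4 units, time = 39
  J5 runs 2 units, time = 41
  J1 runs 2 units, time = 43
Finish times: [43, 26, 28, 31, 41]
Average turnaround = 169/5 = 33.8

33.8


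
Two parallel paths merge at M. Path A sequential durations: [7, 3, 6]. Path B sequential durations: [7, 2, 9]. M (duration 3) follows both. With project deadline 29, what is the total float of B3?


Forward pass: ES(B3) = sum of predecessors on chain B = 9
EF = ES + duration = 9 + 9 = 18
Backward pass: LF(M) = deadline = 29; LS(M) = 29 - 3 = 26
LF(B3) = LS(M) - sum(successors on chain B) = 26 - 0 = 26
LS = LF - duration = 26 - 9 = 17
Total float = LS - ES = 17 - 9 = 8

8


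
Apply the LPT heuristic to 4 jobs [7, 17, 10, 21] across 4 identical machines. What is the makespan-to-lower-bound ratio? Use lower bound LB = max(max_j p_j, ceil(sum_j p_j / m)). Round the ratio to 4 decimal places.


LPT order: [21, 17, 10, 7]
Machine loads after assignment: [21, 17, 10, 7]
LPT makespan = 21
Lower bound = max(max_job, ceil(total/4)) = max(21, 14) = 21
Ratio = 21 / 21 = 1.0

1.0


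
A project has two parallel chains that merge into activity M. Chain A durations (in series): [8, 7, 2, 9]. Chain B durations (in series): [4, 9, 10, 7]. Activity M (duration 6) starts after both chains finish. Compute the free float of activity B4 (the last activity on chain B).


ES(B4) = sum of predecessors on chain B = 23
EF(B4) = ES + duration = 23 + 7 = 30
Successor of B4 is M. ES(M) = max(sum(A), sum(B)) = max(26, 30) = 30
Free float = ES(successor) - EF(current) = 30 - 30 = 0

0


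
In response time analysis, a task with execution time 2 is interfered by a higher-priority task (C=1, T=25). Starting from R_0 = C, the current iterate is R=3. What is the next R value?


R_next = C + ceil(R_prev / T_hp) * C_hp
ceil(3 / 25) = ceil(0.12) = 1
Interference = 1 * 1 = 1
R_next = 2 + 1 = 3
R_next = R_prev, so the iteration has converged (response time = 3).

3


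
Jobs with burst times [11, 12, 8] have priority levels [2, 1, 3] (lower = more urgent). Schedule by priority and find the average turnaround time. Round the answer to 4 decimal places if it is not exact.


Sort by priority (ascending = highest first):
Order: [(1, 12), (2, 11), (3, 8)]
Completion times:
  Priority 1, burst=12, C=12
  Priority 2, burst=11, C=23
  Priority 3, burst=8, C=31
Average turnaround = 66/3 = 22.0

22.0


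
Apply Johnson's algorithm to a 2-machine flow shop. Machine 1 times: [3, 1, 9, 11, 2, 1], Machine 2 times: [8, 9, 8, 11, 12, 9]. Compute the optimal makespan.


Apply Johnson's rule:
  Group 1 (a <= b): [(2, 1, 9), (6, 1, 9), (5, 2, 12), (1, 3, 8), (4, 11, 11)]
  Group 2 (a > b): [(3, 9, 8)]
Optimal job order: [2, 6, 5, 1, 4, 3]
Schedule:
  Job 2: M1 done at 1, M2 done at 10
  Job 6: M1 done at 2, M2 done at 19
  Job 5: M1 done at 4, M2 done at 31
  Job 1: M1 done at 7, M2 done at 39
  Job 4: M1 done at 18, M2 done at 50
  Job 3: M1 done at 27, M2 done at 58
Makespan = 58

58


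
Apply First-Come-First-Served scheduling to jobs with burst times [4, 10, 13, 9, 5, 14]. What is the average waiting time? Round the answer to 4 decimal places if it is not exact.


FCFS order (as given): [4, 10, 13, 9, 5, 14]
Waiting times:
  Job 1: wait = 0
  Job 2: wait = 4
  Job 3: wait = 14
  Job 4: wait = 27
  Job 5: wait = 36
  Job 6: wait = 41
Sum of waiting times = 122
Average waiting time = 122/6 = 20.3333

20.3333


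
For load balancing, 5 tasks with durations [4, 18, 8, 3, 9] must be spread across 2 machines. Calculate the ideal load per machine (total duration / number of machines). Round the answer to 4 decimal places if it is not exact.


Total processing time = 4 + 18 + 8 + 3 + 9 = 42
Number of machines = 2
Ideal balanced load = 42 / 2 = 21.0

21.0


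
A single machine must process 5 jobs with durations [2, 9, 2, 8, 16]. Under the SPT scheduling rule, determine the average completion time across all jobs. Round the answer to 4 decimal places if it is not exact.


Sort jobs by processing time (SPT order): [2, 2, 8, 9, 16]
Compute completion times sequentially:
  Job 1: processing = 2, completes at 2
  Job 2: processing = 2, completes at 4
  Job 3: processing = 8, completes at 12
  Job 4: processing = 9, completes at 21
  Job 5: processing = 16, completes at 37
Sum of completion times = 76
Average completion time = 76/5 = 15.2

15.2


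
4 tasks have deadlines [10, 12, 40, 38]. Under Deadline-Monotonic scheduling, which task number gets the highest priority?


Sort tasks by relative deadline (ascending):
  Task 1: deadline = 10
  Task 2: deadline = 12
  Task 4: deadline = 38
  Task 3: deadline = 40
Priority order (highest first): [1, 2, 4, 3]
Highest priority task = 1

1


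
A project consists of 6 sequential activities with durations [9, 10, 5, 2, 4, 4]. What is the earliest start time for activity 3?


Activity 3 starts after activities 1 through 2 complete.
Predecessor durations: [9, 10]
ES = 9 + 10 = 19

19


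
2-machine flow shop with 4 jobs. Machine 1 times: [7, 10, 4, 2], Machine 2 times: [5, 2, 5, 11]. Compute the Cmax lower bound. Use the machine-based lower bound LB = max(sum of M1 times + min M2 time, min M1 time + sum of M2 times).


LB1 = sum(M1 times) + min(M2 times) = 23 + 2 = 25
LB2 = min(M1 times) + sum(M2 times) = 2 + 23 = 25
Lower bound = max(LB1, LB2) = max(25, 25) = 25

25


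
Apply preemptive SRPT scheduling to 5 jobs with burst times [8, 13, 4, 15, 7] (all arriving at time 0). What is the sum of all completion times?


Since all jobs arrive at t=0, SRPT equals SPT ordering.
SPT order: [4, 7, 8, 13, 15]
Completion times:
  Job 1: p=4, C=4
  Job 2: p=7, C=11
  Job 3: p=8, C=19
  Job 4: p=13, C=32
  Job 5: p=15, C=47
Total completion time = 4 + 11 + 19 + 32 + 47 = 113

113


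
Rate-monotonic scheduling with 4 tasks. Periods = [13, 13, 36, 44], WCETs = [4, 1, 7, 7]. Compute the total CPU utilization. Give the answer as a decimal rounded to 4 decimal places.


Compute individual utilizations (exact fractions):
  Task 1: C/T = 4/13 (approx. 0.3077)
  Task 2: C/T = 1/13 (approx. 0.0769)
  Task 3: C/T = 7/36 (approx. 0.1944)
  Task 4: C/T = 7/44 (approx. 0.1591)
Total utilization U = 4/13 + 1/13 + 7/36 + 7/44 = 950/1287
Rounded to 4 decimal places: U = 0.7382
RM (Liu & Layland) bound for 4 tasks = 0.756828; compare with U = 950/1287 (approx. 0.738151)
U <= bound, so schedulable by RM sufficient condition.

0.7382


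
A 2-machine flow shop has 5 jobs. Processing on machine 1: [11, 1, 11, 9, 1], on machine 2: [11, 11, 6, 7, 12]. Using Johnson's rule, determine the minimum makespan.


Apply Johnson's rule:
  Group 1 (a <= b): [(2, 1, 11), (5, 1, 12), (1, 11, 11)]
  Group 2 (a > b): [(4, 9, 7), (3, 11, 6)]
Optimal job order: [2, 5, 1, 4, 3]
Schedule:
  Job 2: M1 done at 1, M2 done at 12
  Job 5: M1 done at 2, M2 done at 24
  Job 1: M1 done at 13, M2 done at 35
  Job 4: M1 done at 22, M2 done at 42
  Job 3: M1 done at 33, M2 done at 48
Makespan = 48

48


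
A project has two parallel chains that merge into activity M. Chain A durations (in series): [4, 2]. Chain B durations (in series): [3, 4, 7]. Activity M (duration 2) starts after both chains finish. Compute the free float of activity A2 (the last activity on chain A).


ES(A2) = sum of predecessors on chain A = 4
EF(A2) = ES + duration = 4 + 2 = 6
Successor of A2 is M. ES(M) = max(sum(A), sum(B)) = max(6, 14) = 14
Free float = ES(successor) - EF(current) = 14 - 6 = 8

8


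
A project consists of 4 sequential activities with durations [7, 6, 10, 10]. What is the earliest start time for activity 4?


Activity 4 starts after activities 1 through 3 complete.
Predecessor durations: [7, 6, 10]
ES = 7 + 6 + 10 = 23

23


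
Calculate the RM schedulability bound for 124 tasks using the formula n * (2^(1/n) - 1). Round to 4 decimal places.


Compute 2^(1/124) = 1.0056055492
Subtract 1: 1.0056055492 - 1 = 0.0056055492
Multiply by n: 124 * 0.0056055492 = 0.6950881008
Round to 4 dp: 0.6951

0.6951


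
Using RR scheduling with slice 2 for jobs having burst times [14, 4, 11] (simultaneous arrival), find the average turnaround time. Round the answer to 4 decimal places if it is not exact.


Time quantum = 2
Execution trace:
  J1 runs 2 units, time = 2
  J2 runs 2 units, time = 4
  J3 runs 2 units, time = 6
  J1 runs 2 units, time = 8
  J2 runs 2 units, time = 10
  J3 runs 2 units, time = 12
  J1 runs 2 units, time = 14
  J3 runs 2 units, time = 16
  J1 runs 2 units, time = 18
  J3 runs 2 units, time = 20
  J1 runs 2 units, time = 22
  J3 runs 2 units, time = 24
  J1 runs 2 units, time = 26
  J3 runs 1 units, time = 27
  J1 runs 2 units, time = 29
Finish times: [29, 10, 27]
Average turnaround = 66/3 = 22.0

22.0


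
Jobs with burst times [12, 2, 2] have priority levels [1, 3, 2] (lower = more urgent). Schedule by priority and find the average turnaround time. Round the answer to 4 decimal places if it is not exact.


Sort by priority (ascending = highest first):
Order: [(1, 12), (2, 2), (3, 2)]
Completion times:
  Priority 1, burst=12, C=12
  Priority 2, burst=2, C=14
  Priority 3, burst=2, C=16
Average turnaround = 42/3 = 14.0

14.0


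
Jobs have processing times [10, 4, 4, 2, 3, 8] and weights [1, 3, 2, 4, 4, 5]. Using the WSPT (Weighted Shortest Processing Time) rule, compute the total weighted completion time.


Compute p/w ratios and sort ascending (WSPT): [(2, 4), (3, 4), (4, 3), (8, 5), (4, 2), (10, 1)]
Compute weighted completion times:
  Job (p=2,w=4): C=2, w*C=4*2=8
  Job (p=3,w=4): C=5, w*C=4*5=20
  Job (p=4,w=3): C=9, w*C=3*9=27
  Job (p=8,w=5): C=17, w*C=5*17=85
  Job (p=4,w=2): C=21, w*C=2*21=42
  Job (p=10,w=1): C=31, w*C=1*31=31
Total weighted completion time = 213

213


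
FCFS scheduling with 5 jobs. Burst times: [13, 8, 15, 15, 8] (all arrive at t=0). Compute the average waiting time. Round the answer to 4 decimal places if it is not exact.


FCFS order (as given): [13, 8, 15, 15, 8]
Waiting times:
  Job 1: wait = 0
  Job 2: wait = 13
  Job 3: wait = 21
  Job 4: wait = 36
  Job 5: wait = 51
Sum of waiting times = 121
Average waiting time = 121/5 = 24.2

24.2


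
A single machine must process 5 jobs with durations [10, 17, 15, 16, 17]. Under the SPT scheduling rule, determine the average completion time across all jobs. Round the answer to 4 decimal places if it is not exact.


Sort jobs by processing time (SPT order): [10, 15, 16, 17, 17]
Compute completion times sequentially:
  Job 1: processing = 10, completes at 10
  Job 2: processing = 15, completes at 25
  Job 3: processing = 16, completes at 41
  Job 4: processing = 17, completes at 58
  Job 5: processing = 17, completes at 75
Sum of completion times = 209
Average completion time = 209/5 = 41.8

41.8
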